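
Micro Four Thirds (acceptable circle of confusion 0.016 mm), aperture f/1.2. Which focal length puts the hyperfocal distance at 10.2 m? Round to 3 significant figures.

14.0 mm

From H = f²/(N·c) + f, with f ≪ H: f ≈ √(H·N·c) = √(10200 × 1.2 × 0.016) = √195.84 ≈ 13.99 mm.
The +f correction barely moves this — solving exactly, f² + N·c·f − N·c·H = 0 ⇒ f = (−N·c + √((N·c)² + 4·N·c·H))/2 = (−0.0192 + √783.36)/2 ≈ 13.985 mm, so f ≈ 14.0 mm.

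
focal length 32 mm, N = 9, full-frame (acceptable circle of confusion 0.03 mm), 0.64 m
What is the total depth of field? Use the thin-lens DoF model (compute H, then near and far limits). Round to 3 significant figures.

Hyperfocal distance H = f²/(N·c) + f = 32²/(9 × 0.03) + 32 = 1024/0.27 + 32 ≈ 3824.6 mm ≈ 3.825 m.
Near limit Dn = s·(H − f)/(H + s − 2f) = 640 × (3824.6 − 32) / (3824.6 + 640 − 2 × 32) = 640 × 3792.6 / 4400.6 ≈ 551.58 mm.
Far limit Df = s·(H − f)/(H − s) = 640 × (3824.6 − 32) / (3824.6 − 640) = 640 × 3792.6 / 3184.6 ≈ 762.19 mm.
Depth of field = Df − Dn = 762.19 − 551.58 ≈ 210.61 mm.

211 mm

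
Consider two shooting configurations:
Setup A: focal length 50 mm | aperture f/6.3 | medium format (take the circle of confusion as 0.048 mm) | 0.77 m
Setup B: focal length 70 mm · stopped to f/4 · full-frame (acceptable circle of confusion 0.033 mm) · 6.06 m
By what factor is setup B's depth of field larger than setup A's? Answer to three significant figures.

14.9

Setup A: H = 50²/(6.3×0.048) + 50 ≈ 8317.2 mm; DoF = Df − Dn = 843.46 − 708.31 ≈ 135.15 mm.
Setup B: H = 70²/(4×0.033) + 70 ≈ 37191.2 mm; DoF = Df − Dn = 7226.0 − 5218.0 ≈ 2008.0 mm.
Ratio = 2008.0 / 135.15 ≈ 14.9.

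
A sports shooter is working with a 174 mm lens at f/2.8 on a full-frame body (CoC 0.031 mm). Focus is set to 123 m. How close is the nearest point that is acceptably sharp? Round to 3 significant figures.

91.0 m

Hyperfocal distance H = f²/(N·c) + f = 174²/(2.8 × 0.031) + 174 = 30276/0.0868 + 174 ≈ 348975.8 mm ≈ 349.0 m.
Near limit Dn = s·(H − f)/(H + s − 2f) = 123000 × (348975.8 − 174) / (348975.8 + 123000 − 2 × 174) = 123000 × 348801.8 / 471627.8 ≈ 90967 mm ≈ 91.0 m.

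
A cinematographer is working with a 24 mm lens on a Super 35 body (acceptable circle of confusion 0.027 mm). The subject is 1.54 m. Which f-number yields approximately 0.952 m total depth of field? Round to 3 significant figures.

Write h = H − f = f²/(N·c). The thin-lens limits are Dn = s·h/(h + (s−f)) and Df = s·h/(h − (s−f)), so DoF = Df − Dn = 2·s·(s−f)·h / (h² − (s−f)²).
That is a quadratic in h: DoF·h² − 2·s·(s−f)·h − DoF·(s−f)² = 0 ⇒ h = (s−f)·(s + √(s² + DoF²)) / DoF = 1516 × (1540 + √(1540² + 952²)) / 952 = 1516 × (1540 + 1810.50) / 952 ≈ 5335.5 mm.
Then N = f²/(c·h) = 24² / (0.027 × 5335.5) = 576 / 144.06 ≈ 4.

f/4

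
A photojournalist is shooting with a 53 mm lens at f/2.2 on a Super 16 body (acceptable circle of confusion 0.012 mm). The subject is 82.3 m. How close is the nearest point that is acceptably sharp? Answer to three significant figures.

Hyperfocal distance H = f²/(N·c) + f = 53²/(2.2 × 0.012) + 53 = 2809/0.0264 + 53 ≈ 106454.5 mm ≈ 106.5 m.
Near limit Dn = s·(H − f)/(H + s − 2f) = 82300 × (106454.5 − 53) / (106454.5 + 82300 − 2 × 53) = 82300 × 106401.5 / 188648.5 ≈ 46419 mm ≈ 46.4 m.

46.4 m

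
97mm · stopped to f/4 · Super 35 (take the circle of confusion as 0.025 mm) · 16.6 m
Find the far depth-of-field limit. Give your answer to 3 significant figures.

Hyperfocal distance H = f²/(N·c) + f = 97²/(4 × 0.025) + 97 = 9409/0.1 + 97 ≈ 94187.0 mm ≈ 94.19 m.
Far limit Df = s·(H − f)/(H − s) = 16600 × (94187.0 − 97) / (94187.0 − 16600) = 16600 × 94090.0 / 77587.0 ≈ 20131 mm ≈ 20.1 m.

20.1 m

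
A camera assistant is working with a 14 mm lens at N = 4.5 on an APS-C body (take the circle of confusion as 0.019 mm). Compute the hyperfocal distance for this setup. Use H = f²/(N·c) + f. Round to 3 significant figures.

2.31 m

Hyperfocal distance H = f²/(N·c) + f = 14²/(4.5 × 0.019) + 14 = 196/0.0855 + 14 ≈ 2306.4 mm ≈ 2.31 m.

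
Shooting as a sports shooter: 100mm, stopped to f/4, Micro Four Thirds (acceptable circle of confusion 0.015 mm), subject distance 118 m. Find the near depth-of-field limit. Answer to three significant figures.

Hyperfocal distance H = f²/(N·c) + f = 100²/(4 × 0.015) + 100 = 10000/0.06 + 100 ≈ 166766.7 mm ≈ 166.8 m.
Near limit Dn = s·(H − f)/(H + s − 2f) = 118000 × (166766.7 − 100) / (166766.7 + 118000 − 2 × 100) = 118000 × 166666.7 / 284566.7 ≈ 69111 mm ≈ 69.1 m.

69.1 m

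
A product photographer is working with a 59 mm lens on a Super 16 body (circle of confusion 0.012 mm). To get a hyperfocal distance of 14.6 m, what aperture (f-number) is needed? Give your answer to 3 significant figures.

Rearrange H = f²/(N·c) + f for N: N = f² / ((H − f)·c).
N = 59² / ((14600 − 59) × 0.012) = 3481 / 174.5 ≈ 19.9.

f/19.9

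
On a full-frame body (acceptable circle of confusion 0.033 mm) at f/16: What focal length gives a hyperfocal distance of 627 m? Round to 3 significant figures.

575 mm

From H = f²/(N·c) + f, with f ≪ H: f ≈ √(H·N·c) = √(627000 × 16 × 0.033) = √331056 ≈ 575.4 mm.
The +f correction barely moves this — solving exactly, f² + N·c·f − N·c·H = 0 ⇒ f = (−N·c + √((N·c)² + 4·N·c·H))/2 = (−0.528 + √1324224)/2 ≈ 575.11 mm, so f ≈ 575 mm.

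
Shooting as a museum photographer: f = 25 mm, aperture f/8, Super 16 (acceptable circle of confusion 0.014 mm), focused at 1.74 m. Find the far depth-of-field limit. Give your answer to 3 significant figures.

2.51 m

Hyperfocal distance H = f²/(N·c) + f = 25²/(8 × 0.014) + 25 = 625/0.112 + 25 ≈ 5605.4 mm ≈ 5.605 m.
Far limit Df = s·(H − f)/(H − s) = 1740 × (5605.4 − 25) / (5605.4 − 1740) = 1740 × 5580.4 / 3865.4 ≈ 2512.0 mm ≈ 2.51 m.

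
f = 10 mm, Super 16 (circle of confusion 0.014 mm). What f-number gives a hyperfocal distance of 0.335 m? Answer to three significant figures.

Rearrange H = f²/(N·c) + f for N: N = f² / ((H − f)·c).
N = 10² / ((335 − 10) × 0.014) = 100 / 4.550 ≈ 22.

f/22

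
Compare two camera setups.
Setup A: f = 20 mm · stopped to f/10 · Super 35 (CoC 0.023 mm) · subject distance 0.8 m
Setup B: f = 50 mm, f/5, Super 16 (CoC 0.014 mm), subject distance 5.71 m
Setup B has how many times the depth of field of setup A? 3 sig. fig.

2.07

Setup A: H = 20²/(10×0.023) + 20 ≈ 1759.1 mm; DoF = Df − Dn = 1450.59 − 552.30 ≈ 898.29 mm.
Setup B: H = 50²/(5×0.014) + 50 ≈ 35764.3 mm; DoF = Df − Dn = 6785.3 − 4928.9 ≈ 1856.4 mm.
Ratio = 1856.4 / 898.29 ≈ 2.07.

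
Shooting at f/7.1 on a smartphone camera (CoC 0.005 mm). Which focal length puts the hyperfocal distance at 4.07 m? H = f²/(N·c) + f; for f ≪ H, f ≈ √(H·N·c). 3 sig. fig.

From H = f²/(N·c) + f, with f ≪ H: f ≈ √(H·N·c) = √(4070 × 7.1 × 0.005) = √144.49 ≈ 12.02 mm.
The +f correction barely moves this — solving exactly, f² + N·c·f − N·c·H = 0 ⇒ f = (−N·c + √((N·c)² + 4·N·c·H))/2 = (−0.0355 + √577.94)/2 ≈ 12.002 mm, so f ≈ 12.0 mm.

12.0 mm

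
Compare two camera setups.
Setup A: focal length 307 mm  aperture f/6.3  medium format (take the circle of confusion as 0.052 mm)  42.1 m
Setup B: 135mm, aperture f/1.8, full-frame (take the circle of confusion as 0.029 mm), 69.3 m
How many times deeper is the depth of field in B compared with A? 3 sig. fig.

2.29

Setup A: H = 307²/(6.3×0.052) + 307 ≈ 288002.4 mm; DoF = Df − Dn = 49255 − 36760 ≈ 12495 mm.
Setup B: H = 135²/(1.8×0.029) + 135 ≈ 349272.9 mm; DoF = Df − Dn = 86420 − 57841 ≈ 28579 mm.
Ratio = 28579 / 12495 ≈ 2.29.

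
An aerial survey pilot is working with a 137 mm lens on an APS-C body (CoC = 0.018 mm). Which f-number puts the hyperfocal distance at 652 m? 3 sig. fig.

f/1.60

Rearrange H = f²/(N·c) + f for N: N = f² / ((H − f)·c).
N = 137² / ((652000 − 137) × 0.018) = 18769 / 11734 ≈ 1.60.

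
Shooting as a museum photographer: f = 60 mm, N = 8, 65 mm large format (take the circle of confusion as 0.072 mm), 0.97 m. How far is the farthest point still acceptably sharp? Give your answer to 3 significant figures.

Hyperfocal distance H = f²/(N·c) + f = 60²/(8 × 0.072) + 60 = 3600/0.576 + 60 ≈ 6310.0 mm ≈ 6.310 m.
Far limit Df = s·(H − f)/(H − s) = 970 × (6310.0 − 60) / (6310.0 − 970) = 970 × 6250.0 / 5340.0 ≈ 1135.3 mm ≈ 1.14 m.

1.14 m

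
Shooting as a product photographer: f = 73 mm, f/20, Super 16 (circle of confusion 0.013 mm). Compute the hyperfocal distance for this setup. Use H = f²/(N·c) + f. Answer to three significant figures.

Hyperfocal distance H = f²/(N·c) + f = 73²/(20 × 0.013) + 73 = 5329/0.26 + 73 ≈ 20569.2 mm ≈ 20.6 m.

20.6 m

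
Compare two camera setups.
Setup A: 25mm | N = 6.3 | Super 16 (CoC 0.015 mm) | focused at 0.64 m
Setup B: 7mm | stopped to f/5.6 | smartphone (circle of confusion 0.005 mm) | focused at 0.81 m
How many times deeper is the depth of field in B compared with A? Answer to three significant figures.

Setup A: H = 25²/(6.3×0.015) + 25 ≈ 6638.8 mm; DoF = Df − Dn = 705.61 − 585.55 ≈ 120.06 mm.
Setup B: H = 7²/(5.6×0.005) + 7 ≈ 1757.0 mm; DoF = Df − Dn = 1496.83 − 555.23 ≈ 941.60 mm.
Ratio = 941.60 / 120.06 ≈ 7.84.

7.84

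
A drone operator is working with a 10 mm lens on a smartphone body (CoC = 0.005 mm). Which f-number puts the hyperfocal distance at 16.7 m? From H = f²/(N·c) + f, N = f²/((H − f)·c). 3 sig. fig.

f/1.20

Rearrange H = f²/(N·c) + f for N: N = f² / ((H − f)·c).
N = 10² / ((16700 − 10) × 0.005) = 100 / 83.45 ≈ 1.20.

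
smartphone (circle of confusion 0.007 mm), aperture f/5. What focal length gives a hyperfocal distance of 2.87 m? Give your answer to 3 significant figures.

From H = f²/(N·c) + f, with f ≪ H: f ≈ √(H·N·c) = √(2870 × 5 × 0.007) = √100.45 ≈ 10.02 mm.
The +f correction barely moves this — solving exactly, f² + N·c·f − N·c·H = 0 ⇒ f = (−N·c + √((N·c)² + 4·N·c·H))/2 = (−0.035 + √401.80)/2 ≈ 10.005 mm, so f ≈ 10.0 mm.

10.0 mm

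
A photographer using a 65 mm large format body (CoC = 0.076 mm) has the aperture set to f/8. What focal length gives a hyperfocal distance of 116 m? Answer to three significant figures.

From H = f²/(N·c) + f, with f ≪ H: f ≈ √(H·N·c) = √(116000 × 8 × 0.076) = √70528 ≈ 265.6 mm.
Exact: f² + N·c·f − N·c·H = 0 ⇒ f = (−N·c + √((N·c)² + 4·N·c·H))/2 = (−0.608 + √282112)/2 ≈ 265.27 mm ≈ 265 mm.

265 mm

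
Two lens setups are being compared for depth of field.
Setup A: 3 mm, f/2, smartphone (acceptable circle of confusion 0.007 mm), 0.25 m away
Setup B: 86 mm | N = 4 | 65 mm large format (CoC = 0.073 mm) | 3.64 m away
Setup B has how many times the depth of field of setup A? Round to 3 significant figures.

Setup A: H = 3²/(2×0.007) + 3 ≈ 645.9 mm; DoF = Df − Dn = 405.99 − 180.61 ≈ 225.38 mm.
Setup B: H = 86²/(4×0.073) + 86 ≈ 25414.8 mm; DoF = Df − Dn = 4234.1 − 3192.1 ≈ 1042.0 mm.
Ratio = 1042.0 / 225.38 ≈ 4.62.

4.62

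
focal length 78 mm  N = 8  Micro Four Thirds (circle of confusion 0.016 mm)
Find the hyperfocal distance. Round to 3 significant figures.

Hyperfocal distance H = f²/(N·c) + f = 78²/(8 × 0.016) + 78 = 6084/0.128 + 78 ≈ 47609.2 mm ≈ 47.6 m.

47.6 m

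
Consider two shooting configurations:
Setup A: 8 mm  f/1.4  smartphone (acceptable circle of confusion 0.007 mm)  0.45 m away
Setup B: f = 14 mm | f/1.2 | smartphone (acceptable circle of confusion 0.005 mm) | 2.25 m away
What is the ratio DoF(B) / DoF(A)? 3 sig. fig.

5.06

Setup A: H = 8²/(1.4×0.007) + 8 ≈ 6538.6 mm; DoF = Df − Dn = 482.668 − 421.474 ≈ 61.194 mm.
Setup B: H = 14²/(1.2×0.005) + 14 ≈ 32680.7 mm; DoF = Df − Dn = 2415.33 − 2105.86 ≈ 309.47 mm.
Ratio = 309.47 / 61.194 ≈ 5.06.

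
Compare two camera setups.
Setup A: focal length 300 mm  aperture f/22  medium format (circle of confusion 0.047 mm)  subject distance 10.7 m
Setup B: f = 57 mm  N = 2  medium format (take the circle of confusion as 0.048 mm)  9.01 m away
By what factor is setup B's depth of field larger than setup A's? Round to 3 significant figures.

Setup A: H = 300²/(22×0.047) + 300 ≈ 87340.6 mm; DoF = Df − Dn = 12152.0 − 9558.0 ≈ 2594.0 mm.
Setup B: H = 57²/(2×0.048) + 57 ≈ 33900.8 mm; DoF = Df − Dn = 12250.8 − 7125.1 ≈ 5125.7 mm.
Ratio = 5125.7 / 2594.0 ≈ 1.98.

1.98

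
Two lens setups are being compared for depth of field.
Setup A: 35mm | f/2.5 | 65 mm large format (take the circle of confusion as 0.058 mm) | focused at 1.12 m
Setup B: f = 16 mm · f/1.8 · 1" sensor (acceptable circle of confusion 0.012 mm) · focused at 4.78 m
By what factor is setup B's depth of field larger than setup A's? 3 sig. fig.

Setup A: H = 35²/(2.5×0.058) + 35 ≈ 8483.3 mm; DoF = Df − Dn = 1285.04 − 992.53 ≈ 292.51 mm.
Setup B: H = 16²/(1.8×0.012) + 16 ≈ 11867.9 mm; DoF = Df − Dn = 7992.8 − 3409.5 ≈ 4583.3 mm.
Ratio = 4583.3 / 292.51 ≈ 15.7.

15.7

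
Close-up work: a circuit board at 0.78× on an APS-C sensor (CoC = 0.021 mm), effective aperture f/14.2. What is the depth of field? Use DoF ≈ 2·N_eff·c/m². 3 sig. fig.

0.980 mm

At magnification m, DoF ≈ 2·N_eff·c/m² = 2 × 14.2 × 0.021 / 0.78² = 0.5964 / 0.6084 ≈ 0.98 mm.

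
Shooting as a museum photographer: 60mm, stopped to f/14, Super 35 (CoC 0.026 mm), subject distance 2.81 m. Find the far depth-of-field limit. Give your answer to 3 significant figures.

Hyperfocal distance H = f²/(N·c) + f = 60²/(14 × 0.026) + 60 = 3600/0.364 + 60 ≈ 9950.1 mm ≈ 9.950 m.
Far limit Df = s·(H − f)/(H − s) = 2810 × (9950.1 − 60) / (9950.1 − 2810) = 2810 × 9890.1 / 7140.1 ≈ 3892.3 mm ≈ 3.89 m.

3.89 m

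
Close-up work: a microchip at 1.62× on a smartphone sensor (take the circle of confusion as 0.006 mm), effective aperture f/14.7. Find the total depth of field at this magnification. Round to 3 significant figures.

At magnification m, DoF ≈ 2·N_eff·c/m² = 2 × 14.7 × 0.006 / 1.62² = 0.1764 / 2.624 ≈ 0.0672 mm.

0.0672 mm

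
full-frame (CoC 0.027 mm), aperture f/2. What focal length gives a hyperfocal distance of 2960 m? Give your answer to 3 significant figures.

From H = f²/(N·c) + f, with f ≪ H: f ≈ √(H·N·c) = √(2960000 × 2 × 0.027) = √159840 ≈ 399.8 mm.
The +f correction barely moves this — solving exactly, f² + N·c·f − N·c·H = 0 ⇒ f = (−N·c + √((N·c)² + 4·N·c·H))/2 = (−0.054 + √639360)/2 ≈ 399.77 mm, so f ≈ 400 mm.

400 mm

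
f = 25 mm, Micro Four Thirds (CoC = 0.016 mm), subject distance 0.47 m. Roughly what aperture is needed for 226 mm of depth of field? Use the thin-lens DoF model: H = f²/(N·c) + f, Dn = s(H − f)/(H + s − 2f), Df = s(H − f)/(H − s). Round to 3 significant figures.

f/20

Write h = H − f = f²/(N·c). The thin-lens limits are Dn = s·h/(h + (s−f)) and Df = s·h/(h − (s−f)), so DoF = Df − Dn = 2·s·(s−f)·h / (h² − (s−f)²).
That is a quadratic in h: DoF·h² − 2·s·(s−f)·h − DoF·(s−f)² = 0 ⇒ h = (s−f)·(s + √(s² + DoF²)) / DoF = 445 × (470 + √(470² + 226²)) / 226 = 445 × (470 + 521.513) / 226 ≈ 1952.3 mm.
Then N = f²/(c·h) = 25² / (0.016 × 1952.3) = 625 / 31.237 ≈ 20.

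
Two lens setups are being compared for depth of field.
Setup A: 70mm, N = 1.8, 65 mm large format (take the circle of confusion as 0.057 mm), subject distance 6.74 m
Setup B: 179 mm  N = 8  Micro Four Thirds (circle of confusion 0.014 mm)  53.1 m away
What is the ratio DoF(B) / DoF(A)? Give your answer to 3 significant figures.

Setup A: H = 70²/(1.8×0.057) + 70 ≈ 47828.3 mm; DoF = Df − Dn = 7834.1 − 5914.0 ≈ 1920.1 mm.
Setup B: H = 179²/(8×0.014) + 179 ≈ 286259.4 mm; DoF = Df − Dn = 65152 − 44811 ≈ 20341 mm.
Ratio = 20341 / 1920.1 ≈ 10.6.

10.6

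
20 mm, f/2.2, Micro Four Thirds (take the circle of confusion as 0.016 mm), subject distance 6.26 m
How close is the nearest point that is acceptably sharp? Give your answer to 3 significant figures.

4.04 m

Hyperfocal distance H = f²/(N·c) + f = 20²/(2.2 × 0.016) + 20 = 400/0.0352 + 20 ≈ 11383.6 mm ≈ 11.38 m.
Near limit Dn = s·(H − f)/(H + s − 2f) = 6260 × (11383.6 − 20) / (11383.6 + 6260 − 2 × 20) = 6260 × 11363.6 / 17603.6 ≈ 4041.0 mm ≈ 4.04 m.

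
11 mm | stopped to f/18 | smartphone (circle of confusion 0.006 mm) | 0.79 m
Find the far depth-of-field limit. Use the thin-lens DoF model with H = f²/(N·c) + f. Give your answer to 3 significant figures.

2.59 m

Hyperfocal distance H = f²/(N·c) + f = 11²/(18 × 0.006) + 11 = 121/0.108 + 11 ≈ 1131.4 mm ≈ 1.131 m.
Far limit Df = s·(H − f)/(H − s) = 790 × (1131.4 − 11) / (1131.4 − 790) = 790 × 1120.4 / 341.4 ≈ 2592.8 mm ≈ 2.59 m.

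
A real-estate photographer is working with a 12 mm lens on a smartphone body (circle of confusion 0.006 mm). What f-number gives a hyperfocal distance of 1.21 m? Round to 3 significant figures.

Rearrange H = f²/(N·c) + f for N: N = f² / ((H − f)·c).
N = 12² / ((1210 − 12) × 0.006) = 144 / 7.188 ≈ 20.

f/20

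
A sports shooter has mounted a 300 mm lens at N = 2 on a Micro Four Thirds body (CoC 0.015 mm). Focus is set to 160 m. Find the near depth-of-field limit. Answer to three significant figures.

Hyperfocal distance H = f²/(N·c) + f = 300²/(2 × 0.015) + 300 = 90000/0.03 + 300 ≈ 3000300.0 mm ≈ 3000 m.
Near limit Dn = s·(H − f)/(H + s − 2f) = 160000 × (3000300.0 − 300) / (3000300.0 + 160000 − 2 × 300) = 160000 × 3000000.0 / 3159700.0 ≈ 151913 mm ≈ 152 m.

152 m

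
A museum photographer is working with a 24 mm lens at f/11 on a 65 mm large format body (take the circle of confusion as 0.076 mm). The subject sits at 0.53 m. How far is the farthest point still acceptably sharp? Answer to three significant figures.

2.00 m

Hyperfocal distance H = f²/(N·c) + f = 24²/(11 × 0.076) + 24 = 576/0.836 + 24 ≈ 713.0 mm ≈ 0.713 m.
Far limit Df = s·(H − f)/(H − s) = 530 × (713.0 − 24) / (713.0 − 530) = 530 × 689.0 / 183.0 ≈ 1995.5 mm ≈ 2.00 m.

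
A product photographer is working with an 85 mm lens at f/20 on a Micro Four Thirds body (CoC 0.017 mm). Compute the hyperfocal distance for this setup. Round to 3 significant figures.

21.3 m

Hyperfocal distance H = f²/(N·c) + f = 85²/(20 × 0.017) + 85 = 7225/0.34 + 85 ≈ 21335.0 mm ≈ 21.3 m.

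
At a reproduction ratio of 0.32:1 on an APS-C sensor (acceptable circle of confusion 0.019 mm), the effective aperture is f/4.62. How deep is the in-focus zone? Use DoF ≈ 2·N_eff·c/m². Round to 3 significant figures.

At magnification m, DoF ≈ 2·N_eff·c/m² = 2 × 4.62 × 0.019 / 0.32² = 0.1756 / 0.1024 ≈ 1.71 mm.

1.71 mm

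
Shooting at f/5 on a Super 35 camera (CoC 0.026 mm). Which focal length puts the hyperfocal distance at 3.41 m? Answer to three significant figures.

21.0 mm

From H = f²/(N·c) + f, with f ≪ H: f ≈ √(H·N·c) = √(3410 × 5 × 0.026) = √443.30 ≈ 21.05 mm.
Exact: f² + N·c·f − N·c·H = 0 ⇒ f = (−N·c + √((N·c)² + 4·N·c·H))/2 = (−0.13 + √1773.2)/2 ≈ 20.990 mm ≈ 21.0 mm.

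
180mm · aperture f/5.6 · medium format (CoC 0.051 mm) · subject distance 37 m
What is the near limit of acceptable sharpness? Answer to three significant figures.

Hyperfocal distance H = f²/(N·c) + f = 180²/(5.6 × 0.051) + 180 = 32400/0.2856 + 180 ≈ 113625.4 mm ≈ 113.6 m.
Near limit Dn = s·(H − f)/(H + s − 2f) = 37000 × (113625.4 − 180) / (113625.4 + 37000 − 2 × 180) = 37000 × 113445.4 / 150265.4 ≈ 27934 mm ≈ 27.9 m.

27.9 m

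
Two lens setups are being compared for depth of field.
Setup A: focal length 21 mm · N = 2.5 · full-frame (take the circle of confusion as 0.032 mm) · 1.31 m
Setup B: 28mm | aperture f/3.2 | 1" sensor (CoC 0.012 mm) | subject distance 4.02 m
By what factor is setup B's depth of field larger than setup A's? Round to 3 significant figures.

2.52

Setup A: H = 21²/(2.5×0.032) + 21 ≈ 5533.5 mm; DoF = Df − Dn = 1709.81 − 1061.73 ≈ 648.08 mm.
Setup B: H = 28²/(3.2×0.012) + 28 ≈ 20444.7 mm; DoF = Df − Dn = 4997.1 − 3362.5 ≈ 1634.6 mm.
Ratio = 1634.6 / 648.08 ≈ 2.52.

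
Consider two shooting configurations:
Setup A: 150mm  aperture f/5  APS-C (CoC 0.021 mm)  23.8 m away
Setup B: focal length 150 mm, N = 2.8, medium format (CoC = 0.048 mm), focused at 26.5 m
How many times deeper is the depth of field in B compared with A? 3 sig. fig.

Setup A: H = 150²/(5×0.021) + 150 ≈ 214435.7 mm; DoF = Df − Dn = 26752.6 − 21434.4 ≈ 5318.2 mm.
Setup B: H = 150²/(2.8×0.048) + 150 ≈ 167560.7 mm; DoF = Df − Dn = 31450.2 − 22896.2 ≈ 8554.0 mm.
Ratio = 8554.0 / 5318.2 ≈ 1.61.

1.61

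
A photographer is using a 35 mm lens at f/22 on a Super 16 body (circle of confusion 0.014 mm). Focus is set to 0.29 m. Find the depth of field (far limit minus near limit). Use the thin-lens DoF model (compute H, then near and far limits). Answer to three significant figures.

Hyperfocal distance H = f²/(N·c) + f = 35²/(22 × 0.014) + 35 = 1225/0.308 + 35 ≈ 4012.3 mm ≈ 4.012 m.
Near limit Dn = s·(H − f)/(H + s − 2f) = 290 × (4012.3 − 35) / (4012.3 + 290 − 2 × 35) = 290 × 3977.3 / 4232.3 ≈ 272.527 mm.
Far limit Df = s·(H − f)/(H − s) = 290 × (4012.3 − 35) / (4012.3 − 290) = 290 × 3977.3 / 3722.3 ≈ 309.867 mm.
Depth of field = Df − Dn = 309.867 − 272.527 ≈ 37.340 mm.

37.3 mm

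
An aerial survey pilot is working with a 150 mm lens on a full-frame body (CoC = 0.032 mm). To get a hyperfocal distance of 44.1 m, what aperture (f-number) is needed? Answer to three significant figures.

Rearrange H = f²/(N·c) + f for N: N = f² / ((H − f)·c).
N = 150² / ((44100 − 150) × 0.032) = 22500 / 1406 ≈ 16.

f/16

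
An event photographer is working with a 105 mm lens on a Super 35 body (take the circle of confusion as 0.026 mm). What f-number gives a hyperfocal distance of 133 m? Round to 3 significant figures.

Rearrange H = f²/(N·c) + f for N: N = f² / ((H − f)·c).
N = 105² / ((133000 − 105) × 0.026) = 11025 / 3455 ≈ 3.19.

f/3.19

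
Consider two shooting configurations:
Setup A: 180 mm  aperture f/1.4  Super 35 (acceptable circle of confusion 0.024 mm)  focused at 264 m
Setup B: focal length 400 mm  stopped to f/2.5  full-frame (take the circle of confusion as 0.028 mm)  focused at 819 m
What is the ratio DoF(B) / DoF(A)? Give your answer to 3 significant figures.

Setup A: H = 180²/(1.4×0.024) + 180 ≈ 964465.7 mm; DoF = Df − Dn = 363432 − 207288 ≈ 156144 mm.
Setup B: H = 400²/(2.5×0.028) + 400 ≈ 2286114.3 mm; DoF = Df − Dn = 1275974 − 603032 ≈ 672942 mm.
Ratio = 672942 / 156144 ≈ 4.31.

4.31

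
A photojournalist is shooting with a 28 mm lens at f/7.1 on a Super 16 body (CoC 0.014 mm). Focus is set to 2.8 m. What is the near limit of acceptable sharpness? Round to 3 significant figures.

Hyperfocal distance H = f²/(N·c) + f = 28²/(7.1 × 0.014) + 28 = 784/0.0994 + 28 ≈ 7915.3 mm ≈ 7.915 m.
Near limit Dn = s·(H − f)/(H + s − 2f) = 2800 × (7915.3 − 28) / (7915.3 + 2800 − 2 × 28) = 2800 × 7887.3 / 10659.3 ≈ 2071.8 mm ≈ 2.07 m.

2.07 m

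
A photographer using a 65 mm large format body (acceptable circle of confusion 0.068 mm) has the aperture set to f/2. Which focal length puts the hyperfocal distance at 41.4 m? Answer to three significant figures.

From H = f²/(N·c) + f, with f ≪ H: f ≈ √(H·N·c) = √(41400 × 2 × 0.068) = √5630.4 ≈ 75.04 mm.
The +f correction barely moves this — solving exactly, f² + N·c·f − N·c·H = 0 ⇒ f = (−N·c + √((N·c)² + 4·N·c·H))/2 = (−0.136 + √22522)/2 ≈ 74.968 mm, so f ≈ 75.0 mm.

75.0 mm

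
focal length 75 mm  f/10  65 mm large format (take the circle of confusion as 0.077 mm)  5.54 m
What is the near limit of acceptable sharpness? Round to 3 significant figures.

3.17 m

Hyperfocal distance H = f²/(N·c) + f = 75²/(10 × 0.077) + 75 = 5625/0.77 + 75 ≈ 7380.2 mm ≈ 7.380 m.
Near limit Dn = s·(H − f)/(H + s − 2f) = 5540 × (7380.2 − 75) / (7380.2 + 5540 − 2 × 75) = 5540 × 7305.2 / 12770.2 ≈ 3169.2 mm ≈ 3.17 m.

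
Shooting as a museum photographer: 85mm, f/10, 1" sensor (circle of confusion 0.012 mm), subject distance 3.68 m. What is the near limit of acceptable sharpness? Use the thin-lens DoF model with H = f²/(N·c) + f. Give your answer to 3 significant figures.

Hyperfocal distance H = f²/(N·c) + f = 85²/(10 × 0.012) + 85 = 7225/0.12 + 85 ≈ 60293.3 mm ≈ 60.29 m.
Near limit Dn = s·(H − f)/(H + s − 2f) = 3680 × (60293.3 − 85) / (60293.3 + 3680 − 2 × 85) = 3680 × 60208.3 / 63803.3 ≈ 3472.7 mm ≈ 3.47 m.

3.47 m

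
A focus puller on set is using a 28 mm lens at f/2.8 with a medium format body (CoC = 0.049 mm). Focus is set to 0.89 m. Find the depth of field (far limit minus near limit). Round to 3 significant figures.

Hyperfocal distance H = f²/(N·c) + f = 28²/(2.8 × 0.049) + 28 = 784/0.1372 + 28 ≈ 5742.3 mm ≈ 5.742 m.
Near limit Dn = s·(H − f)/(H + s − 2f) = 890 × (5742.3 − 28) / (5742.3 + 890 − 2 × 28) = 890 × 5714.3 / 6576.3 ≈ 773.34 mm.
Far limit Df = s·(H − f)/(H − s) = 890 × (5742.3 − 28) / (5742.3 − 890) = 890 × 5714.3 / 4852.3 ≈ 1048.11 mm.
Depth of field = Df − Dn = 1048.11 − 773.34 ≈ 274.77 mm.

275 mm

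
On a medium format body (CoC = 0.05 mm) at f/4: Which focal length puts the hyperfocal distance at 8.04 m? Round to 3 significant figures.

From H = f²/(N·c) + f, with f ≪ H: f ≈ √(H·N·c) = √(8040 × 4 × 0.05) = √1608.0 ≈ 40.10 mm.
Exact: f² + N·c·f − N·c·H = 0 ⇒ f = (−N·c + √((N·c)² + 4·N·c·H))/2 = (−0.2 + √6432.0)/2 ≈ 40.000 mm ≈ 40.0 mm.

40.0 mm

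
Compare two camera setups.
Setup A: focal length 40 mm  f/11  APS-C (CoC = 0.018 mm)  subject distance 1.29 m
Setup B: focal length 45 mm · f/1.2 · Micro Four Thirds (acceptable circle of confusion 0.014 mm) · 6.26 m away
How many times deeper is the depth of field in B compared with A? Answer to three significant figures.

1.58

Setup A: H = 40²/(11×0.018) + 40 ≈ 8120.8 mm; DoF = Df − Dn = 1526.06 − 1117.19 ≈ 408.87 mm.
Setup B: H = 45²/(1.2×0.014) + 45 ≈ 120580.7 mm; DoF = Df − Dn = 6600.32 − 5953.05 ≈ 647.27 mm.
Ratio = 647.27 / 408.87 ≈ 1.58.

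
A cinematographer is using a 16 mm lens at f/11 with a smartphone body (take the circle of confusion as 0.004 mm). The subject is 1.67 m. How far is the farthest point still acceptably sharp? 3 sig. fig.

2.33 m

Hyperfocal distance H = f²/(N·c) + f = 16²/(11 × 0.004) + 16 = 256/0.044 + 16 ≈ 5834.2 mm ≈ 5.834 m.
Far limit Df = s·(H − f)/(H − s) = 1670 × (5834.2 − 16) / (5834.2 − 1670) = 1670 × 5818.2 / 4164.2 ≈ 2333.3 mm ≈ 2.33 m.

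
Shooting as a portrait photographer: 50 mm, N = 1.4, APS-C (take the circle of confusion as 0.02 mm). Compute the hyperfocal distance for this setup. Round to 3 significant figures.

Hyperfocal distance H = f²/(N·c) + f = 50²/(1.4 × 0.02) + 50 = 2500/0.028 + 50 ≈ 89335.7 mm ≈ 89.3 m.

89.3 m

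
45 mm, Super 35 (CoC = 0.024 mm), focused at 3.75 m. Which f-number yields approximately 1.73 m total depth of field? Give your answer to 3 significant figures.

f/5

Write h = H − f = f²/(N·c). The thin-lens limits are Dn = s·h/(h + (s−f)) and Df = s·h/(h − (s−f)), so DoF = Df − Dn = 2·s·(s−f)·h / (h² − (s−f)²).
That is a quadratic in h: DoF·h² − 2·s·(s−f)·h − DoF·(s−f)² = 0 ⇒ h = (s−f)·(s + √(s² + DoF²)) / DoF = 3705 × (3750 + √(3750² + 1730²)) / 1730 = 3705 × (3750 + 4129.82) / 1730 ≈ 16876 mm.
Then N = f²/(c·h) = 45² / (0.024 × 16876) = 2025 / 405.01 ≈ 5.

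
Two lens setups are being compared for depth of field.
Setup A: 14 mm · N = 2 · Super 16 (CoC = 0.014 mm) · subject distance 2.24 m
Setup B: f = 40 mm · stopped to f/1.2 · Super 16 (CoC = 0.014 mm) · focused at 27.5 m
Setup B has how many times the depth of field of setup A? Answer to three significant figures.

Setup A: H = 14²/(2×0.014) + 14 ≈ 7014.0 mm; DoF = Df − Dn = 3284.5 − 1699.5 ≈ 1585.0 mm.
Setup B: H = 40²/(1.2×0.014) + 40 ≈ 95278.1 mm; DoF = Df − Dn = 38642 − 21345 ≈ 17297 mm.
Ratio = 17297 / 1585.0 ≈ 10.9.

10.9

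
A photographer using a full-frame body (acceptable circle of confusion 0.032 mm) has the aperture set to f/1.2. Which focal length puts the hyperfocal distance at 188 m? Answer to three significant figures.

From H = f²/(N·c) + f, with f ≪ H: f ≈ √(H·N·c) = √(188000 × 1.2 × 0.032) = √7219.2 ≈ 84.97 mm.
Exact: f² + N·c·f − N·c·H = 0 ⇒ f = (−N·c + √((N·c)² + 4·N·c·H))/2 = (−0.0384 + √28877)/2 ≈ 84.947 mm ≈ 84.9 mm.

84.9 mm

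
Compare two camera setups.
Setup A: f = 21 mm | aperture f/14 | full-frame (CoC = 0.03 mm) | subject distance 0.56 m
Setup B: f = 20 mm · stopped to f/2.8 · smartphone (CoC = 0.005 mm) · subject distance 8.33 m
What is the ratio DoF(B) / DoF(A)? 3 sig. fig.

6.78

Setup A: H = 21²/(14×0.03) + 21 ≈ 1071.0 mm; DoF = Df − Dn = 1150.68 − 370.04 ≈ 780.64 mm.
Setup B: H = 20²/(2.8×0.005) + 20 ≈ 28591.4 mm; DoF = Df − Dn = 11746.5 − 6453.1 ≈ 5293.4 mm.
Ratio = 5293.4 / 780.64 ≈ 6.78.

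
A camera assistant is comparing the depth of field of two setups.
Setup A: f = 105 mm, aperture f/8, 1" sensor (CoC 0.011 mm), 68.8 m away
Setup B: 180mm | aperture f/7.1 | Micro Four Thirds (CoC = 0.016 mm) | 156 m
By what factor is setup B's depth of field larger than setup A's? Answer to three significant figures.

2.25

Setup A: H = 105²/(8×0.011) + 105 ≈ 125389.1 mm; DoF = Df − Dn = 152318 − 44435 ≈ 107883 mm.
Setup B: H = 180²/(7.1×0.016) + 180 ≈ 285391.3 mm; DoF = Df − Dn = 343864 − 100884 ≈ 242980 mm.
Ratio = 242980 / 107883 ≈ 2.25.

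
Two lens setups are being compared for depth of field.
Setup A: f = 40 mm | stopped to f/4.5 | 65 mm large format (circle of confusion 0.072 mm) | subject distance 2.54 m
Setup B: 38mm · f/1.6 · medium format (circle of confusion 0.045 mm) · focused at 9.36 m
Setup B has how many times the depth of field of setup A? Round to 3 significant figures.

3.21

Setup A: H = 40²/(4.5×0.072) + 40 ≈ 4978.3 mm; DoF = Df − Dn = 5144.3 − 1686.3 ≈ 3458.0 mm.
Setup B: H = 38²/(1.6×0.045) + 38 ≈ 20093.6 mm; DoF = Df − Dn = 17489 − 6390 ≈ 11099 mm.
Ratio = 11099 / 3458.0 ≈ 3.21.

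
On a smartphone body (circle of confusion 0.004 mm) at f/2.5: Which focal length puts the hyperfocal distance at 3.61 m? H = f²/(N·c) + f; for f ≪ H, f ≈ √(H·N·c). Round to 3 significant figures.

From H = f²/(N·c) + f, with f ≪ H: f ≈ √(H·N·c) = √(3610 × 2.5 × 0.004) = √36.100 ≈ 6.008 mm.
Exact: f² + N·c·f − N·c·H = 0 ⇒ f = (−N·c + √((N·c)² + 4·N·c·H))/2 = (−0.01 + √144.40)/2 ≈ 6.0033 mm ≈ 6.00 mm.

6.00 mm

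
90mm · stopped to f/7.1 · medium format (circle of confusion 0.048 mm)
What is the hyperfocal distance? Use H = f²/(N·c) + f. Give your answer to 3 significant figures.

23.9 m

Hyperfocal distance H = f²/(N·c) + f = 90²/(7.1 × 0.048) + 90 = 8100/0.3408 + 90 ≈ 23857.6 mm ≈ 23.9 m.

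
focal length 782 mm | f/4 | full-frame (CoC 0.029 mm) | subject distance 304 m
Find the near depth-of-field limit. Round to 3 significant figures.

287 m

Hyperfocal distance H = f²/(N·c) + f = 782²/(4 × 0.029) + 782 = 611524/0.116 + 782 ≈ 5272540.6 mm ≈ 5273 m.
Near limit Dn = s·(H − f)/(H + s − 2f) = 304000 × (5272540.6 − 782) / (5272540.6 + 304000 − 2 × 782) = 304000 × 5271758.6 / 5574976.6 ≈ 287466 mm ≈ 287 m.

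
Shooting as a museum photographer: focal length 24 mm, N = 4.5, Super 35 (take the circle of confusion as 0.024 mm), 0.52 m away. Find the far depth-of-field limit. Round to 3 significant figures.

Hyperfocal distance H = f²/(N·c) + f = 24²/(4.5 × 0.024) + 24 = 576/0.108 + 24 ≈ 5357.3 mm ≈ 5.357 m.
Far limit Df = s·(H − f)/(H − s) = 520 × (5357.3 − 24) / (5357.3 − 520) = 520 × 5333.3 / 4837.3 ≈ 573.32 mm ≈ 0.573 m.

0.573 m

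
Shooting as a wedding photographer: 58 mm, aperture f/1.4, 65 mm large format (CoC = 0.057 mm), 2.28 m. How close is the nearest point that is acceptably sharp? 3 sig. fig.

2.17 m

Hyperfocal distance H = f²/(N·c) + f = 58²/(1.4 × 0.057) + 58 = 3364/0.0798 + 58 ≈ 42213.4 mm ≈ 42.21 m.
Near limit Dn = s·(H − f)/(H + s − 2f) = 2280 × (42213.4 − 58) / (42213.4 + 2280 − 2 × 58) = 2280 × 42155.4 / 44377.4 ≈ 2165.8 mm ≈ 2.17 m.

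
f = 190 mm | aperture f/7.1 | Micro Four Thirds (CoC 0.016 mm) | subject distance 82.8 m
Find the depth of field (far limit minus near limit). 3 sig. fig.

46.2 m

Hyperfocal distance H = f²/(N·c) + f = 190²/(7.1 × 0.016) + 190 = 36100/0.1136 + 190 ≈ 317971.7 mm ≈ 318.0 m.
Near limit Dn = s·(H − f)/(H + s − 2f) = 82800 × (317971.7 − 190) / (317971.7 + 82800 − 2 × 190) = 82800 × 317781.7 / 400391.7 ≈ 65716 mm.
Far limit Df = s·(H − f)/(H − s) = 82800 × (317971.7 − 190) / (317971.7 − 82800) = 82800 × 317781.7 / 235171.7 ≈ 111886 mm.
Depth of field = Df − Dn = 111886 − 65716 ≈ 46170 mm ≈ 46.2 m.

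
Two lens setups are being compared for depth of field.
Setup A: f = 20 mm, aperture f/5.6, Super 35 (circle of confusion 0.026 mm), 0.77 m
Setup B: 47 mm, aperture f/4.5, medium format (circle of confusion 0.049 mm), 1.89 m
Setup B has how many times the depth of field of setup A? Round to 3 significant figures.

Setup A: H = 20²/(5.6×0.026) + 20 ≈ 2767.3 mm; DoF = Df − Dn = 1059.15 − 604.87 ≈ 454.28 mm.
Setup B: H = 47²/(4.5×0.049) + 47 ≈ 10065.1 mm; DoF = Df − Dn = 2316.08 − 1596.33 ≈ 719.75 mm.
Ratio = 719.75 / 454.28 ≈ 1.58.

1.58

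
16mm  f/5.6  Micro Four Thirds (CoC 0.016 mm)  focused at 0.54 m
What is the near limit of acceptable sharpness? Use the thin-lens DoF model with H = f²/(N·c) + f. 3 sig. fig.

456 mm

Hyperfocal distance H = f²/(N·c) + f = 16²/(5.6 × 0.016) + 16 = 256/0.0896 + 16 ≈ 2873.1 mm ≈ 2.873 m.
Near limit Dn = s·(H − f)/(H + s − 2f) = 540 × (2873.1 − 16) / (2873.1 + 540 − 2 × 16) = 540 × 2857.1 / 3381.1 ≈ 456.31 mm.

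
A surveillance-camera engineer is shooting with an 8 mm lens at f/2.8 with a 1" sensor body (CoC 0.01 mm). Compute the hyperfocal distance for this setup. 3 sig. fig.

2.29 m

Hyperfocal distance H = f²/(N·c) + f = 8²/(2.8 × 0.01) + 8 = 64/0.028 + 8 ≈ 2293.7 mm ≈ 2.29 m.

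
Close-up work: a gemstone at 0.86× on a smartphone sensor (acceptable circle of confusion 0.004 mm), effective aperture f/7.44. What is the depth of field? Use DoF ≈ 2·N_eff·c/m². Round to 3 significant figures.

At magnification m, DoF ≈ 2·N_eff·c/m² = 2 × 7.44 × 0.004 / 0.86² = 0.05952 / 0.7396 ≈ 0.0805 mm.

0.0805 mm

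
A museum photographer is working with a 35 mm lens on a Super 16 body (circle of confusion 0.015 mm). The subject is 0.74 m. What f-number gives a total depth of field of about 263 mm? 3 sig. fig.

Write h = H − f = f²/(N·c). The thin-lens limits are Dn = s·h/(h + (s−f)) and Df = s·h/(h − (s−f)), so DoF = Df − Dn = 2·s·(s−f)·h / (h² − (s−f)²).
That is a quadratic in h: DoF·h² − 2·s·(s−f)·h − DoF·(s−f)² = 0 ⇒ h = (s−f)·(s + √(s² + DoF²)) / DoF = 705 × (740 + √(740² + 263²)) / 263 = 705 × (740 + 785.346) / 263 ≈ 4088.9 mm.
Then N = f²/(c·h) = 35² / (0.015 × 4088.9) = 1225 / 61.333 ≈ 20.

f/20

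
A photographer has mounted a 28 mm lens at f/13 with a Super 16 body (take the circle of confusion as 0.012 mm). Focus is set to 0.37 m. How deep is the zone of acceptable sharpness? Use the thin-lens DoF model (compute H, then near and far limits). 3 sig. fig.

50.6 mm

Hyperfocal distance H = f²/(N·c) + f = 28²/(13 × 0.012) + 28 = 784/0.156 + 28 ≈ 5053.6 mm ≈ 5.054 m.
Near limit Dn = s·(H − f)/(H + s − 2f) = 370 × (5053.6 − 28) / (5053.6 + 370 − 2 × 28) = 370 × 5025.6 / 5367.6 ≈ 346.425 mm.
Far limit Df = s·(H − f)/(H − s) = 370 × (5053.6 − 28) / (5053.6 − 370) = 370 × 5025.6 / 4683.6 ≈ 397.017 mm.
Depth of field = Df − Dn = 397.017 − 346.425 ≈ 50.592 mm.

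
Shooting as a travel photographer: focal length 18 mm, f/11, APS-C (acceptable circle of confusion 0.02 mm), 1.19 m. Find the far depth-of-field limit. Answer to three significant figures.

Hyperfocal distance H = f²/(N·c) + f = 18²/(11 × 0.02) + 18 = 324/0.22 + 18 ≈ 1490.7 mm ≈ 1.491 m.
Far limit Df = s·(H − f)/(H − s) = 1190 × (1490.7 − 18) / (1490.7 − 1190) = 1190 × 1472.7 / 300.7 ≈ 5827.7 mm ≈ 5.83 m.

5.83 m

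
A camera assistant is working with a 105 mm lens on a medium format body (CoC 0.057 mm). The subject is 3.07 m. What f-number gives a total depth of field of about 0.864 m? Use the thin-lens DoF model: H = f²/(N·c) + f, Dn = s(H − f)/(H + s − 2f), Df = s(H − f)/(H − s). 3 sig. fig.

f/9

Write h = H − f = f²/(N·c). The thin-lens limits are Dn = s·h/(h + (s−f)) and Df = s·h/(h − (s−f)), so DoF = Df − Dn = 2·s·(s−f)·h / (h² − (s−f)²).
That is a quadratic in h: DoF·h² − 2·s·(s−f)·h − DoF·(s−f)² = 0 ⇒ h = (s−f)·(s + √(s² + DoF²)) / DoF = 2965 × (3070 + √(3070² + 864²)) / 864 = 2965 × (3070 + 3189.26) / 864 ≈ 21480 mm.
Then N = f²/(c·h) = 105² / (0.057 × 21480) = 11025 / 1224.4 ≈ 9.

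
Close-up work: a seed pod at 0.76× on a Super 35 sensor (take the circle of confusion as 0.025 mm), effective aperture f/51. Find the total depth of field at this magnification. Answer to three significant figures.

At magnification m, DoF ≈ 2·N_eff·c/m² = 2 × 51 × 0.025 / 0.76² = 2.55 / 0.5776 ≈ 4.41 mm.

4.41 mm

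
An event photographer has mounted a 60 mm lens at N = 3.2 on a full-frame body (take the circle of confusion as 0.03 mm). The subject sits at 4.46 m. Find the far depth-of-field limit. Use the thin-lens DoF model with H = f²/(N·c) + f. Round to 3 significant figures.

5.05 m

Hyperfocal distance H = f²/(N·c) + f = 60²/(3.2 × 0.03) + 60 = 3600/0.096 + 60 ≈ 37560.0 mm ≈ 37.56 m.
Far limit Df = s·(H − f)/(H − s) = 4460 × (37560.0 − 60) / (37560.0 − 4460) = 4460 × 37500.0 / 33100.0 ≈ 5052.9 mm ≈ 5.05 m.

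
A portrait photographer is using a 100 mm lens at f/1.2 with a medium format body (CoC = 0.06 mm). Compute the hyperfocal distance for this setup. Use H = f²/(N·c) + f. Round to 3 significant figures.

139 m

Hyperfocal distance H = f²/(N·c) + f = 100²/(1.2 × 0.06) + 100 = 10000/0.072 + 100 ≈ 138988.9 mm ≈ 139 m.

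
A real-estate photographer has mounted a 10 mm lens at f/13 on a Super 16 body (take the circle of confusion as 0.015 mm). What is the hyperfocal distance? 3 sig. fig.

0.523 m

Hyperfocal distance H = f²/(N·c) + f = 10²/(13 × 0.015) + 10 = 100/0.195 + 10 ≈ 522.8 mm ≈ 0.523 m.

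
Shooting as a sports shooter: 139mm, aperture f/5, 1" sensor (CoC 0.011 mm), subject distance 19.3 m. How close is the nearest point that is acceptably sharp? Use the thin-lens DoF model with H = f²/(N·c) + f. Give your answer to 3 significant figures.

Hyperfocal distance H = f²/(N·c) + f = 139²/(5 × 0.011) + 139 = 19321/0.055 + 139 ≈ 351429.9 mm ≈ 351.4 m.
Near limit Dn = s·(H − f)/(H + s − 2f) = 19300 × (351429.9 − 139) / (351429.9 + 19300 − 2 × 139) = 19300 × 351290.9 / 370451.9 ≈ 18302 mm ≈ 18.3 m.

18.3 m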